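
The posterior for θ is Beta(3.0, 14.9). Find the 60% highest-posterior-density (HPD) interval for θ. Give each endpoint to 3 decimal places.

The posterior is unimodal and skewed, so the HPD interval has equal density at both endpoints and is the shortest 60% interval.
Solving f(0.068) = f(0.205) with F(0.205) − F(0.068) = 0.60 gives [0.068, 0.205].
For comparison, the equal-tailed interval is [0.092, 0.237]; the HPD is narrower and shifted toward the mode.

[0.068, 0.205]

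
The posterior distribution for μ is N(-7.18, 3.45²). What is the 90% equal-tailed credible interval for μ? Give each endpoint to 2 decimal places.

The posterior is symmetric, so the 90% equal-tailed interval is μ = -7.18 ± z·3.45 with z = 1.645.
Half-width: 1.645 × 3.45 = 5.67.
-7.18 − 5.67 = -12.85; -7.18 + 5.67 = -1.51.

[-12.85, -1.51]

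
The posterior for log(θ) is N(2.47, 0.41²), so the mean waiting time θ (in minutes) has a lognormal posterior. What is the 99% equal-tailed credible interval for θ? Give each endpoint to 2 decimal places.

[4.11, 33.99]

On the log scale the 99% interval is 2.47 ± 2.576 × 0.41 = [1.4139, 3.5261].
Exponentiate: [e^1.4139, e^3.5261] = [4.11, 33.99].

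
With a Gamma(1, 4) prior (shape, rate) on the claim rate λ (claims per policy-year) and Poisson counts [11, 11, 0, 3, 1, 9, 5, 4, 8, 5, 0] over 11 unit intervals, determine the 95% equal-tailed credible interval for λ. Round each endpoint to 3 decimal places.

[2.936, 4.923]

Posterior: Gamma(1+57, 4+11) = Gamma(58, 15) (shape, rate).
Equal-tailed 95% interval: Gamma(58, 15) quantiles at 0.025 and 0.975.
Posterior mean ≈ 3.867, SD ≈ 0.508; a Normal approximation gives roughly [2.872, 4.862].
Exact: lower = 2.936; upper = 4.923.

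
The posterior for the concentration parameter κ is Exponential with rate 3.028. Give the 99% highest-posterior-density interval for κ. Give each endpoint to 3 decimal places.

[0.000, 1.521]

The exponential density is strictly decreasing on [0, ∞), so the HPD interval is anchored at 0: [0, q] with P(κ ≤ q) = 0.99.
q = −ln(1 − 0.99) / 3.028 = 4.6052 / 3.028 = 1.521.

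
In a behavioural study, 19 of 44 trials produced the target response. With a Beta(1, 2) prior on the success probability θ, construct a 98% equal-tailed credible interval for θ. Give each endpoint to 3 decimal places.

Posterior: Beta(1+19, 2+25) = Beta(20, 27).
Equal-tailed 98% interval: the 0.01 and 0.99 quantiles of Beta(20, 27).
Posterior mean ≈ 0.426, SD ≈ 0.071; a Normal approximation gives roughly [0.260, 0.592].
Exact: F⁻¹(0.01) = 0.266; F⁻¹(0.99) = 0.594.

[0.266, 0.594]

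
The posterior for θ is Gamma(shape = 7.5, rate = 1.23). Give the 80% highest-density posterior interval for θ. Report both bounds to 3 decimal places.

[3.030, 8.450]

The posterior is unimodal and skewed, so the HPD interval has equal density at both endpoints and is the shortest 80% interval.
Solving f(3.030) = f(8.450) with F(8.450) − F(3.030) = 0.80 gives [3.030, 8.450].
For comparison, the equal-tailed interval is [3.474, 9.068]; the HPD is narrower and shifted toward the mode.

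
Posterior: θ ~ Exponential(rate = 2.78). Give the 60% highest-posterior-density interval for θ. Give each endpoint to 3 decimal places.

[0.000, 0.330]

The exponential density is strictly decreasing on [0, ∞), so the HPD interval is anchored at 0: [0, q] with P(θ ≤ q) = 0.60.
q = −ln(1 − 0.60) / 2.78 = 0.9163 / 2.78 = 0.330.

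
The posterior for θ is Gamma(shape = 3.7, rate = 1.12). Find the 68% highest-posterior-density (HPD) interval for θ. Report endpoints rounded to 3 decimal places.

[1.202, 4.242]

The posterior is unimodal and skewed, so the HPD interval has equal density at both endpoints and is the shortest 68% interval.
Solving f(1.202) = f(4.242) with F(4.242) − F(1.202) = 0.68 gives [1.202, 4.242].
For comparison, the equal-tailed interval is [1.672, 4.933]; the HPD is narrower and shifted toward the mode.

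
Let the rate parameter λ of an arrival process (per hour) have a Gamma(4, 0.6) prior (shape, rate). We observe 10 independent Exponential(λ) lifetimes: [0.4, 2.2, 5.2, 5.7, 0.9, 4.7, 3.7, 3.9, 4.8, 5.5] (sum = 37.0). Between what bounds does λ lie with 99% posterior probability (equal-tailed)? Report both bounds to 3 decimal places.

[0.166, 0.678]

Posterior: Gamma(4+10, 0.6+37.0) = Gamma(14, 37.6) (shape, rate).
Equal-tailed 99% interval: Gamma(14, 37.6) quantiles at 0.005 and 0.995.
Posterior mean ≈ 0.372, SD ≈ 0.100; a Normal approximation gives roughly [0.116, 0.629].
Exact: lower = 0.166; upper = 0.678.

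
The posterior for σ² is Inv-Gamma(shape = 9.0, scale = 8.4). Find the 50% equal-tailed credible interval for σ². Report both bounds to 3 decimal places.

Inverse-Gamma(9.0, 8.4) quantiles: F⁻¹(0.25) and F⁻¹(0.75).
Equivalently, 1/σ² ~ Gamma(9.0, rate = 8.4); invert its 0.75 and 0.25 quantiles.
Posterior mean ≈ 1.050, SD ≈ 0.397; a Normal approximation gives roughly [0.782, 1.318].
Exact: lower = 0.778; upper = 1.228.

[0.778, 1.228]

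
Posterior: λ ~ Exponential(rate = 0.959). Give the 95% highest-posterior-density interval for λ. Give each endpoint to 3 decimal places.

[0.000, 3.124]

The exponential density is strictly decreasing on [0, ∞), so the HPD interval is anchored at 0: [0, q] with P(λ ≤ q) = 0.95.
q = −ln(1 − 0.95) / 0.959 = 2.9957 / 0.959 = 3.124.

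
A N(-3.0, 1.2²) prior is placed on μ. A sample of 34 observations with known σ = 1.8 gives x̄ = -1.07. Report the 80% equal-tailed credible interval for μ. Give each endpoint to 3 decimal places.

[-1.573, -0.807]

Posterior precision = 1/1.2² + 34/1.8² = 0.6944 + 10.4938 = 11.1883, so posterior SD = 0.2990.
Posterior mean = (-3.0/1.2² + 34·-1.07/1.8²) / 11.1883 = -1.1898.
Interval: -1.1898 ± 1.282 × 0.2990 → [-1.573, -0.807].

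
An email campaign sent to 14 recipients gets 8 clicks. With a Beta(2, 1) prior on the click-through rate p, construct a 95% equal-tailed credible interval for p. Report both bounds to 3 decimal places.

[0.354, 0.802]

Posterior: Beta(2+8, 1+6) = Beta(10, 7).
Equal-tailed 95% interval: the 0.025 and 0.975 quantiles of Beta(10, 7).
Posterior mean ≈ 0.588, SD ≈ 0.116; a Normal approximation gives roughly [0.361, 0.816].
Exact: F⁻¹(0.025) = 0.354; F⁻¹(0.975) = 0.802.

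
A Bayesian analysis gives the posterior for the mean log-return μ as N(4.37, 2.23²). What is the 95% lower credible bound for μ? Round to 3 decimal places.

Need L with P(μ ≥ L) = 0.95: L = 4.37 − z_{0.05}·2.23.
z = 1.645; L = 4.37 − 1.645 × 2.23 = 0.702.

0.702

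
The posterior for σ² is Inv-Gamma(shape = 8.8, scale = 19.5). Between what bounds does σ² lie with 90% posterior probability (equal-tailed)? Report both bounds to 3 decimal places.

Inverse-Gamma(8.8, 19.5) quantiles: F⁻¹(0.05) and F⁻¹(0.95).
Equivalently, 1/σ² ~ Gamma(8.8, rate = 19.5); invert its 0.95 and 0.05 quantiles.
Posterior mean ≈ 2.500, SD ≈ 0.959; a Normal approximation gives roughly [0.923, 4.077].
Exact: lower = 1.375; upper = 4.285.

[1.375, 4.285]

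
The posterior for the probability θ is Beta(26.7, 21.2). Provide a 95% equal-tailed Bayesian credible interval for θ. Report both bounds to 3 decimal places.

[0.417, 0.694]

Posterior: Beta(26.7, 21.2).
Equal-tailed 95% interval: the 0.025 and 0.975 quantiles of Beta(26.7, 21.2).
Posterior mean ≈ 0.557, SD ≈ 0.071; a Normal approximation gives roughly [0.418, 0.697].
Exact: F⁻¹(0.025) = 0.417; F⁻¹(0.975) = 0.694.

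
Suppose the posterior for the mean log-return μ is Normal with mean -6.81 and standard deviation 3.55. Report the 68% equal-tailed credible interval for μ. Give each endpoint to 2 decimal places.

[-10.34, -3.28]

The posterior is symmetric, so the 68% equal-tailed interval is μ = -6.81 ± z·3.55 with z = 0.994.
Half-width: 0.994 × 3.55 = 3.53.
-6.81 − 3.53 = -10.34; -6.81 + 3.53 = -3.28.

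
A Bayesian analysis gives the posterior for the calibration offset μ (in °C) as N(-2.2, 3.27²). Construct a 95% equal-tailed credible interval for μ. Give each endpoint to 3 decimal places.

The posterior is symmetric, so the 95% equal-tailed interval is μ = -2.2 ± z·3.27 with z = 1.960.
Half-width: 1.960 × 3.27 = 6.409.
-2.2 − 6.409 = -8.609; -2.2 + 6.409 = 4.209.

[-8.609, 4.209]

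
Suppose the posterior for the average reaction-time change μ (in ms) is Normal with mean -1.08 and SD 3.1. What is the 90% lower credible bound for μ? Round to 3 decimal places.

-5.053

Need L with P(μ ≥ L) = 0.90: L = -1.08 − z_{0.1}·3.1.
z = 1.282; L = -1.08 − 1.282 × 3.1 = -5.053.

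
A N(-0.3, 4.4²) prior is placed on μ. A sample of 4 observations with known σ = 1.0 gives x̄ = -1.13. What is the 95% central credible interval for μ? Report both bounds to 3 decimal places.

Posterior precision = 1/4.4² + 4/1.0² = 0.0517 + 4.0000 = 4.0517, so posterior SD = 0.4968.
Posterior mean = (-0.3/4.4² + 4·-1.13/1.0²) / 4.0517 = -1.1194.
Interval: -1.1194 ± 1.960 × 0.4968 → [-2.093, -0.146].

[-2.093, -0.146]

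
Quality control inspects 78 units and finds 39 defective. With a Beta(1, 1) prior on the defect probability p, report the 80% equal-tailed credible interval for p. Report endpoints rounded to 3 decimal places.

Posterior: Beta(1+39, 1+39) = Beta(40, 40).
Equal-tailed 80% interval: the 0.1 and 0.9 quantiles of Beta(40, 40).
Posterior mean ≈ 0.500, SD ≈ 0.056; a Normal approximation gives roughly [0.429, 0.571].
Exact: F⁻¹(0.1) = 0.429; F⁻¹(0.9) = 0.571.

[0.429, 0.571]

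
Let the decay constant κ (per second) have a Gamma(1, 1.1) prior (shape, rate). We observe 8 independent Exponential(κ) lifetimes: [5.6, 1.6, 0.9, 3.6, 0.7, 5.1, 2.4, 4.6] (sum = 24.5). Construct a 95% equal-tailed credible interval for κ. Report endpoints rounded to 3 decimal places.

[0.161, 0.616]

Posterior: Gamma(1+8, 1.1+24.5) = Gamma(9, 25.6) (shape, rate).
Equal-tailed 95% interval: Gamma(9, 25.6) quantiles at 0.025 and 0.975.
Posterior mean ≈ 0.352, SD ≈ 0.117; a Normal approximation gives roughly [0.122, 0.581].
Exact: lower = 0.161; upper = 0.616.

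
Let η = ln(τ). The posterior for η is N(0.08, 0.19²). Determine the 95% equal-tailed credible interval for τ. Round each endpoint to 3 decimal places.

On the log scale the 95% interval is 0.08 ± 1.960 × 0.19 = [-0.2924, 0.4524].
Exponentiate: [e^-0.2924, e^0.4524] = [0.746, 1.572].

[0.746, 1.572]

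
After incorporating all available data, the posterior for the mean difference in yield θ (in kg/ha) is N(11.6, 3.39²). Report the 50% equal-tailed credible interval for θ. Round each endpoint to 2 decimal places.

The posterior is symmetric, so the 50% equal-tailed interval is θ = 11.6 ± z·3.39 with z = 0.674.
Half-width: 0.674 × 3.39 = 2.29.
11.6 − 2.29 = 9.31; 11.6 + 2.29 = 13.89.

[9.31, 13.89]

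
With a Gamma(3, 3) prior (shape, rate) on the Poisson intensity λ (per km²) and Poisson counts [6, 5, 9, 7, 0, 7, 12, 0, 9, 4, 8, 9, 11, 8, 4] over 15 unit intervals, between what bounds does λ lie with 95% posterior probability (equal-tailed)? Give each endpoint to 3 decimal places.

Posterior: Gamma(3+99, 3+15) = Gamma(102, 18) (shape, rate).
Equal-tailed 95% interval: Gamma(102, 18) quantiles at 0.025 and 0.975.
Posterior mean ≈ 5.667, SD ≈ 0.561; a Normal approximation gives roughly [4.567, 6.766].
Exact: lower = 4.620; upper = 6.818.

[4.620, 6.818]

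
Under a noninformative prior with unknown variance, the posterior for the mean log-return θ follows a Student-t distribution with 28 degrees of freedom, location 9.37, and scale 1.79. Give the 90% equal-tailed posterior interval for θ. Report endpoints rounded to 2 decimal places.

[6.32, 12.42]

The t_28 distribution is symmetric; the 90% interval is 9.37 ± t·1.79 with t_{0.95,28} = 1.701.
Half-width: 1.701 × 1.79 = 3.05.
9.37 − 3.05 = 6.32; 9.37 + 3.05 = 12.42.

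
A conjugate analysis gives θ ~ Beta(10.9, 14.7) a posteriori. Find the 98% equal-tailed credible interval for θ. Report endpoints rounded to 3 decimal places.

[0.216, 0.652]

Posterior: Beta(10.9, 14.7).
Equal-tailed 98% interval: the 0.01 and 0.99 quantiles of Beta(10.9, 14.7).
Posterior mean ≈ 0.426, SD ≈ 0.096; a Normal approximation gives roughly [0.203, 0.649].
Exact: F⁻¹(0.01) = 0.216; F⁻¹(0.99) = 0.652.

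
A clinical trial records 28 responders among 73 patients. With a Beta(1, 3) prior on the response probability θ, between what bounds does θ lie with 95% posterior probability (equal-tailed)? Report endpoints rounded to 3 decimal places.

Posterior: Beta(1+28, 3+45) = Beta(29, 48).
Equal-tailed 95% interval: the 0.025 and 0.975 quantiles of Beta(29, 48).
Posterior mean ≈ 0.377, SD ≈ 0.055; a Normal approximation gives roughly [0.269, 0.484].
Exact: F⁻¹(0.025) = 0.272; F⁻¹(0.975) = 0.487.

[0.272, 0.487]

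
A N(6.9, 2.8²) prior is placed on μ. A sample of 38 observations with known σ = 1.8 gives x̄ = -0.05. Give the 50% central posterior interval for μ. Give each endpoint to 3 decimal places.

[-0.171, 0.221]

Posterior precision = 1/2.8² + 38/1.8² = 0.1276 + 11.7284 = 11.8559, so posterior SD = 0.2904.
Posterior mean = (6.9/2.8² + 38·-0.05/1.8²) / 11.8559 = 0.0248.
Interval: 0.0248 ± 0.674 × 0.2904 → [-0.171, 0.221].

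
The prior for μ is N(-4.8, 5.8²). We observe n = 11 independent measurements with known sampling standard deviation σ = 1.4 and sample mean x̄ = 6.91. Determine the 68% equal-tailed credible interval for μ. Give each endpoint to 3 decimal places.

Posterior precision = 1/5.8² + 11/1.4² = 0.0297 + 5.6122 = 5.6420, so posterior SD = 0.4210.
Posterior mean = (-4.8/5.8² + 11·6.91/1.4²) / 5.6420 = 6.8483.
Interval: 6.8483 ± 0.994 × 0.4210 → [6.430, 7.267].

[6.430, 7.267]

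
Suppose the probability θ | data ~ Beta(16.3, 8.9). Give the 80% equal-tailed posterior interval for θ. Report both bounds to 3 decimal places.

Posterior: Beta(16.3, 8.9).
Equal-tailed 80% interval: the 0.1 and 0.9 quantiles of Beta(16.3, 8.9).
Posterior mean ≈ 0.647, SD ≈ 0.093; a Normal approximation gives roughly [0.527, 0.766].
Exact: F⁻¹(0.1) = 0.523; F⁻¹(0.9) = 0.765.

[0.523, 0.765]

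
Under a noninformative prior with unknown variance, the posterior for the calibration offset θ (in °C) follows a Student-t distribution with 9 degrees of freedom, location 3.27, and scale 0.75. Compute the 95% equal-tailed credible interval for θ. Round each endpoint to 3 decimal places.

[1.573, 4.967]

The t_9 distribution is symmetric; the 95% interval is 3.27 ± t·0.75 with t_{0.975,9} = 2.262.
Half-width: 2.262 × 0.75 = 1.697.
3.27 − 1.697 = 1.573; 3.27 + 1.697 = 4.967.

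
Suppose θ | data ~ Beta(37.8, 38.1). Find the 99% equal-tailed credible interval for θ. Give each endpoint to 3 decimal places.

Posterior: Beta(37.8, 38.1).
Equal-tailed 99% interval: the 0.005 and 0.995 quantiles of Beta(37.8, 38.1).
Posterior mean ≈ 0.498, SD ≈ 0.057; a Normal approximation gives roughly [0.351, 0.645].
Exact: F⁻¹(0.005) = 0.353; F⁻¹(0.995) = 0.643.

[0.353, 0.643]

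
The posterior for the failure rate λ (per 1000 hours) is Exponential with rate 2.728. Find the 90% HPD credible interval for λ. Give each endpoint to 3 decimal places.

The exponential density is strictly decreasing on [0, ∞), so the HPD interval is anchored at 0: [0, q] with P(λ ≤ q) = 0.90.
q = −ln(1 − 0.90) / 2.728 = 2.3026 / 2.728 = 0.844.

[0.000, 0.844]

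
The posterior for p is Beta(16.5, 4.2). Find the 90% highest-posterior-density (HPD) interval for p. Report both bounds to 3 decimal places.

[0.663, 0.937]

The posterior is unimodal and skewed, so the HPD interval has equal density at both endpoints and is the shortest 90% interval.
Solving f(0.663) = f(0.937) with F(0.937) − F(0.663) = 0.90 gives [0.663, 0.937].
For comparison, the equal-tailed interval is [0.640, 0.921]; the HPD is narrower and shifted toward the mode.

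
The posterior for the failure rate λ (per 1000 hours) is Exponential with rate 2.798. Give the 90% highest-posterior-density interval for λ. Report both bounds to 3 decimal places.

[0.000, 0.823]

The exponential density is strictly decreasing on [0, ∞), so the HPD interval is anchored at 0: [0, q] with P(λ ≤ q) = 0.90.
q = −ln(1 − 0.90) / 2.798 = 2.3026 / 2.798 = 0.823.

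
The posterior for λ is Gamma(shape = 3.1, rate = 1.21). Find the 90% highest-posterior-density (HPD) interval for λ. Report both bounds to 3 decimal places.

[0.402, 4.652]

The posterior is unimodal and skewed, so the HPD interval has equal density at both endpoints and is the shortest 90% interval.
Solving f(0.402) = f(4.652) with F(4.652) − F(0.402) = 0.90 gives [0.402, 4.652].
For comparison, the equal-tailed interval is [0.718, 5.326]; the HPD is narrower and shifted toward the mode.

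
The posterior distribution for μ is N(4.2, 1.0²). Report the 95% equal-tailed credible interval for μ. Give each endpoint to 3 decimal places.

The posterior is symmetric, so the 95% equal-tailed interval is μ = 4.2 ± z·1.0 with z = 1.960.
Half-width: 1.960 × 1.0 = 1.960.
4.2 − 1.960 = 2.240; 4.2 + 1.960 = 6.160.

[2.240, 6.160]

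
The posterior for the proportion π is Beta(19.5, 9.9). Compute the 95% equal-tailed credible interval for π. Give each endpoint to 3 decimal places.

Posterior: Beta(19.5, 9.9).
Equal-tailed 95% interval: the 0.025 and 0.975 quantiles of Beta(19.5, 9.9).
Posterior mean ≈ 0.663, SD ≈ 0.086; a Normal approximation gives roughly [0.495, 0.831].
Exact: F⁻¹(0.025) = 0.486; F⁻¹(0.975) = 0.819.

[0.486, 0.819]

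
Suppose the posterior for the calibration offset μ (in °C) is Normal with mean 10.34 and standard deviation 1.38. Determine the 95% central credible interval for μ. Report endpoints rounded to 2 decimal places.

[7.64, 13.04]

The posterior is symmetric, so the 95% equal-tailed interval is μ = 10.34 ± z·1.38 with z = 1.960.
Half-width: 1.960 × 1.38 = 2.70.
10.34 − 2.70 = 7.64; 10.34 + 2.70 = 13.04.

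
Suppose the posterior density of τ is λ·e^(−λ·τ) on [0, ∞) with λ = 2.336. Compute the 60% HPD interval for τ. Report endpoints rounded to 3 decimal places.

The exponential density is strictly decreasing on [0, ∞), so the HPD interval is anchored at 0: [0, q] with P(τ ≤ q) = 0.60.
q = −ln(1 − 0.60) / 2.336 = 0.9163 / 2.336 = 0.392.

[0.000, 0.392]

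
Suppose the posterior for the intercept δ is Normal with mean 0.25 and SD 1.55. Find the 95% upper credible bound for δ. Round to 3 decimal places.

2.800

Need U with P(δ ≤ U) = 0.95: U = 0.25 + z_{0.05}·1.55.
z = 1.645; U = 0.25 + 1.645 × 1.55 = 2.800.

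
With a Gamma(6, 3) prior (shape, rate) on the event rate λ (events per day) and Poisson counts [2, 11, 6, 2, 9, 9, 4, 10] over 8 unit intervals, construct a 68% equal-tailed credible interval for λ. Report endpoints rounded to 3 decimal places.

[4.671, 6.056]

Posterior: Gamma(6+53, 3+8) = Gamma(59, 11) (shape, rate).
Equal-tailed 68% interval: Gamma(59, 11) quantiles at 0.16 and 0.84.
Posterior mean ≈ 5.364, SD ≈ 0.698; a Normal approximation gives roughly [4.669, 6.058].
Exact: lower = 4.671; upper = 6.056.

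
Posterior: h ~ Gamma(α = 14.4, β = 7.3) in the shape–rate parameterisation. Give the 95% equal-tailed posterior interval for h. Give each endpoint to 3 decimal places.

[1.089, 3.114]

Posterior: Gamma(shape 14.4, rate 7.3).
Equal-tailed 95% interval: Gamma(14.4, 7.3) quantiles at 0.025 and 0.975.
Posterior mean ≈ 1.973, SD ≈ 0.520; a Normal approximation gives roughly [0.954, 2.991].
Exact: lower = 1.089; upper = 3.114.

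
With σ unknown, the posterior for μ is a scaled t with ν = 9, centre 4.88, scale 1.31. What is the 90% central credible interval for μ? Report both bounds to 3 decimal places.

[2.479, 7.281]

The t_9 distribution is symmetric; the 90% interval is 4.88 ± t·1.31 with t_{0.95,9} = 1.833.
Half-width: 1.833 × 1.31 = 2.401.
4.88 − 2.401 = 2.479; 4.88 + 2.401 = 7.281.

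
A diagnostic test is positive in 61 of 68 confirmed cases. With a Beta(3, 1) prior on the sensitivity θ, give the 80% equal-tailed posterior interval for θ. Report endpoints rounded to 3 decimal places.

Posterior: Beta(3+61, 1+7) = Beta(64, 8).
Equal-tailed 80% interval: the 0.1 and 0.9 quantiles of Beta(64, 8).
Posterior mean ≈ 0.889, SD ≈ 0.037; a Normal approximation gives roughly [0.842, 0.936].
Exact: F⁻¹(0.1) = 0.840; F⁻¹(0.9) = 0.933.

[0.840, 0.933]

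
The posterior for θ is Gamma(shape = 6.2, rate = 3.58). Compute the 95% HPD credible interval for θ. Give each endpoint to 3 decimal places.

The posterior is unimodal and skewed, so the HPD interval has equal density at both endpoints and is the shortest 95% interval.
Solving f(0.523) = f(3.114) with F(3.114) − F(0.523) = 0.95 gives [0.523, 3.114].
For comparison, the equal-tailed interval is [0.649, 3.338]; the HPD is narrower and shifted toward the mode.

[0.523, 3.114]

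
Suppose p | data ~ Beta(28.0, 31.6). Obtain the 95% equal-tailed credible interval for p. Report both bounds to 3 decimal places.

[0.346, 0.596]

Posterior: Beta(28.0, 31.6).
Equal-tailed 95% interval: the 0.025 and 0.975 quantiles of Beta(28.0, 31.6).
Posterior mean ≈ 0.470, SD ≈ 0.064; a Normal approximation gives roughly [0.344, 0.595].
Exact: F⁻¹(0.025) = 0.346; F⁻¹(0.975) = 0.596.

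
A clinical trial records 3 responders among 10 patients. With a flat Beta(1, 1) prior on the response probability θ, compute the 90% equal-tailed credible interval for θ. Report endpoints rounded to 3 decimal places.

Posterior: Beta(1+3, 1+7) = Beta(4, 8).
Equal-tailed 90% interval: the 0.05 and 0.95 quantiles of Beta(4, 8).
Posterior mean ≈ 0.333, SD ≈ 0.131; a Normal approximation gives roughly [0.118, 0.548].
Exact: F⁻¹(0.05) = 0.135; F⁻¹(0.95) = 0.564.

[0.135, 0.564]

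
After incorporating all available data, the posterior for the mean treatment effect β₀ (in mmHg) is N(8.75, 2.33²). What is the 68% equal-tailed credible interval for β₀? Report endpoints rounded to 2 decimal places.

The posterior is symmetric, so the 68% equal-tailed interval is β₀ = 8.75 ± z·2.33 with z = 0.994.
Half-width: 0.994 × 2.33 = 2.32.
8.75 − 2.32 = 6.43; 8.75 + 2.32 = 11.07.

[6.43, 11.07]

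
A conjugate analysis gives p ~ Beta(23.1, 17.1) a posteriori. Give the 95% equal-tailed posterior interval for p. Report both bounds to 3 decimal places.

[0.421, 0.721]

Posterior: Beta(23.1, 17.1).
Equal-tailed 95% interval: the 0.025 and 0.975 quantiles of Beta(23.1, 17.1).
Posterior mean ≈ 0.575, SD ≈ 0.077; a Normal approximation gives roughly [0.424, 0.726].
Exact: F⁻¹(0.025) = 0.421; F⁻¹(0.975) = 0.721.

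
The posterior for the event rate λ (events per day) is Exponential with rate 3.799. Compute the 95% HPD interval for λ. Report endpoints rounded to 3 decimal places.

[0.000, 0.789]

The exponential density is strictly decreasing on [0, ∞), so the HPD interval is anchored at 0: [0, q] with P(λ ≤ q) = 0.95.
q = −ln(1 − 0.95) / 3.799 = 2.9957 / 3.799 = 0.789.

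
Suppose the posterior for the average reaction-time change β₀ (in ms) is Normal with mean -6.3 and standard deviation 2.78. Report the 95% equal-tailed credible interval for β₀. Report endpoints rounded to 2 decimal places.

[-11.75, -0.85]

The posterior is symmetric, so the 95% equal-tailed interval is β₀ = -6.3 ± z·2.78 with z = 1.960.
Half-width: 1.960 × 2.78 = 5.45.
-6.3 − 5.45 = -11.75; -6.3 + 5.45 = -0.85.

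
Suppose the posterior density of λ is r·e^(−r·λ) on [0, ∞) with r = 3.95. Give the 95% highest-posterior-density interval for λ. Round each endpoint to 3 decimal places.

[0.000, 0.758]

The exponential density is strictly decreasing on [0, ∞), so the HPD interval is anchored at 0: [0, q] with P(λ ≤ q) = 0.95.
q = −ln(1 − 0.95) / 3.95 = 2.9957 / 3.95 = 0.758.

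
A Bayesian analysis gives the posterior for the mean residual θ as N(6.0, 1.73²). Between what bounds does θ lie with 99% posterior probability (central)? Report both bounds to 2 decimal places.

[1.54, 10.46]

The posterior is symmetric, so the 99% equal-tailed interval is θ = 6.0 ± z·1.73 with z = 2.576.
Half-width: 2.576 × 1.73 = 4.46.
6.0 − 4.46 = 1.54; 6.0 + 4.46 = 10.46.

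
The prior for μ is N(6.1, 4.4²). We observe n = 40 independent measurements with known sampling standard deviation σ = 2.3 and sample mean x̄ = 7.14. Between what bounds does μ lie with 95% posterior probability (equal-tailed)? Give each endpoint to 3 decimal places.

Posterior precision = 1/4.4² + 40/2.3² = 0.0517 + 7.5614 = 7.6131, so posterior SD = 0.3624.
Posterior mean = (6.1/4.4² + 40·7.14/2.3²) / 7.6131 = 7.1329.
Interval: 7.1329 ± 1.960 × 0.3624 → [6.423, 7.843].

[6.423, 7.843]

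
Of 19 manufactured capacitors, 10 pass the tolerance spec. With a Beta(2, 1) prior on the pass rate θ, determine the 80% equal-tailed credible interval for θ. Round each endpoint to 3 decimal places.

[0.410, 0.679]

Posterior: Beta(2+10, 1+9) = Beta(12, 10).
Equal-tailed 80% interval: the 0.1 and 0.9 quantiles of Beta(12, 10).
Posterior mean ≈ 0.545, SD ≈ 0.104; a Normal approximation gives roughly [0.412, 0.679].
Exact: F⁻¹(0.1) = 0.410; F⁻¹(0.9) = 0.679.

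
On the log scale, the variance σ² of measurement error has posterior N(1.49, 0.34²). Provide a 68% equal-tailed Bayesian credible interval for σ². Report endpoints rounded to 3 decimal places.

On the log scale the 68% interval is 1.49 ± 0.994 × 0.34 = [1.1519, 1.8281].
Exponentiate: [e^1.1519, e^1.8281] = [3.164, 6.222].

[3.164, 6.222]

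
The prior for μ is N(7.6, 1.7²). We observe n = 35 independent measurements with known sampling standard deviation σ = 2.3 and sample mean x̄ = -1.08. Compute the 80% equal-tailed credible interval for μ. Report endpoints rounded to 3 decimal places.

Posterior precision = 1/1.7² + 35/2.3² = 0.3460 + 6.6163 = 6.9623, so posterior SD = 0.3790.
Posterior mean = (7.6/1.7² + 35·-1.08/2.3²) / 6.9623 = -0.6486.
Interval: -0.6486 ± 1.282 × 0.3790 → [-1.134, -0.163].

[-1.134, -0.163]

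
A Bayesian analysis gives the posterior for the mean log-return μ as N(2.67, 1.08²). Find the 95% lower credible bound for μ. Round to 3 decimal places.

0.894

Need L with P(μ ≥ L) = 0.95: L = 2.67 − z_{0.05}·1.08.
z = 1.645; L = 2.67 − 1.645 × 1.08 = 0.894.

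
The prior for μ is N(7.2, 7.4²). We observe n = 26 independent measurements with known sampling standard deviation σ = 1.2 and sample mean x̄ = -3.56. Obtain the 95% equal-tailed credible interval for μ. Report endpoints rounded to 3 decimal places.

[-4.010, -3.088]

Posterior precision = 1/7.4² + 26/1.2² = 0.0183 + 18.0556 = 18.0738, so posterior SD = 0.2352.
Posterior mean = (7.2/7.4² + 26·-3.56/1.2²) / 18.0738 = -3.5491.
Interval: -3.5491 ± 1.960 × 0.2352 → [-4.010, -3.088].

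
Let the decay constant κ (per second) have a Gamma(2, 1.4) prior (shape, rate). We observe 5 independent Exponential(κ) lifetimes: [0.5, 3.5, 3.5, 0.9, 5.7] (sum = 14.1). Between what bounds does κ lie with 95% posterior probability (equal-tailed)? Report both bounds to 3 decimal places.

[0.182, 0.843]

Posterior: Gamma(2+5, 1.4+14.1) = Gamma(7, 15.5) (shape, rate).
Equal-tailed 95% interval: Gamma(7, 15.5) quantiles at 0.025 and 0.975.
Posterior mean ≈ 0.452, SD ≈ 0.171; a Normal approximation gives roughly [0.117, 0.786].
Exact: lower = 0.182; upper = 0.843.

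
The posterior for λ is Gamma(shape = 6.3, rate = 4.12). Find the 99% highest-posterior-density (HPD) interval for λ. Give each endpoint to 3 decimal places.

[0.318, 3.346]

The posterior is unimodal and skewed, so the HPD interval has equal density at both endpoints and is the shortest 99% interval.
Solving f(0.318) = f(3.346) with F(3.346) − F(0.318) = 0.99 gives [0.318, 3.346].
For comparison, the equal-tailed interval is [0.409, 3.545]; the HPD is narrower and shifted toward the mode.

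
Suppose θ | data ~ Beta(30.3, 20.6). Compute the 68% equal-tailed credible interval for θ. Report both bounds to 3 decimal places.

Posterior: Beta(30.3, 20.6).
Equal-tailed 68% interval: the 0.16 and 0.84 quantiles of Beta(30.3, 20.6).
Posterior mean ≈ 0.595, SD ≈ 0.068; a Normal approximation gives roughly [0.528, 0.663].
Exact: F⁻¹(0.16) = 0.527; F⁻¹(0.84) = 0.664.

[0.527, 0.664]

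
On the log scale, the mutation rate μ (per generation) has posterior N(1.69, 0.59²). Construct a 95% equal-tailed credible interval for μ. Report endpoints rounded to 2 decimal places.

[1.71, 17.23]

On the log scale the 95% interval is 1.69 ± 1.960 × 0.59 = [0.5336, 2.8464].
Exponentiate: [e^0.5336, e^2.8464] = [1.71, 17.23].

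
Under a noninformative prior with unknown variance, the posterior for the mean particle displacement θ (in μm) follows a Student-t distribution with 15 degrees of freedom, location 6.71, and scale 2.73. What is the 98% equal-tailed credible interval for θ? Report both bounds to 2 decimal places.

[-0.39, 13.81]

The t_15 distribution is symmetric; the 98% interval is 6.71 ± t·2.73 with t_{0.99,15} = 2.602.
Half-width: 2.602 × 2.73 = 7.10.
6.71 − 7.10 = -0.39; 6.71 + 7.10 = 13.81.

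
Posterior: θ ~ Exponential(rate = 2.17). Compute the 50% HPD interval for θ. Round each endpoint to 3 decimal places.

[0.000, 0.319]

The exponential density is strictly decreasing on [0, ∞), so the HPD interval is anchored at 0: [0, q] with P(θ ≤ q) = 0.50.
q = −ln(1 − 0.50) / 2.17 = 0.6931 / 2.17 = 0.319.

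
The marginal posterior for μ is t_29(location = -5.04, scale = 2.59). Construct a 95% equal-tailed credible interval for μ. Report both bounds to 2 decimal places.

The t_29 distribution is symmetric; the 95% interval is -5.04 ± t·2.59 with t_{0.975,29} = 2.045.
Half-width: 2.045 × 2.59 = 5.30.
-5.04 − 5.30 = -10.34; -5.04 + 5.30 = 0.26.

[-10.34, 0.26]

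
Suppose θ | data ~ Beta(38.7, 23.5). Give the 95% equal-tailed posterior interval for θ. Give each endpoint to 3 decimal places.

Posterior: Beta(38.7, 23.5).
Equal-tailed 95% interval: the 0.025 and 0.975 quantiles of Beta(38.7, 23.5).
Posterior mean ≈ 0.622, SD ≈ 0.061; a Normal approximation gives roughly [0.503, 0.742].
Exact: F⁻¹(0.025) = 0.499; F⁻¹(0.975) = 0.738.

[0.499, 0.738]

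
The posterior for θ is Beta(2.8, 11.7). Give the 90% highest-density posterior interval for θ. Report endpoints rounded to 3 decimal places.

[0.035, 0.344]

The posterior is unimodal and skewed, so the HPD interval has equal density at both endpoints and is the shortest 90% interval.
Solving f(0.035) = f(0.344) with F(0.344) − F(0.035) = 0.90 gives [0.035, 0.344].
For comparison, the equal-tailed interval is [0.055, 0.380]; the HPD is narrower and shifted toward the mode.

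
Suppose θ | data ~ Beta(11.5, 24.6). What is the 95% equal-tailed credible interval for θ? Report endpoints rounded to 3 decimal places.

[0.179, 0.477]

Posterior: Beta(11.5, 24.6).
Equal-tailed 95% interval: the 0.025 and 0.975 quantiles of Beta(11.5, 24.6).
Posterior mean ≈ 0.319, SD ≈ 0.076; a Normal approximation gives roughly [0.169, 0.468].
Exact: F⁻¹(0.025) = 0.179; F⁻¹(0.975) = 0.477.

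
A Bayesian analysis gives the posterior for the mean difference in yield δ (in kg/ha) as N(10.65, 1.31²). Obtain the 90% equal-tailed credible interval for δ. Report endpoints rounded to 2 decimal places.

[8.50, 12.80]

The posterior is symmetric, so the 90% equal-tailed interval is δ = 10.65 ± z·1.31 with z = 1.645.
Half-width: 1.645 × 1.31 = 2.15.
10.65 − 2.15 = 8.50; 10.65 + 2.15 = 12.80.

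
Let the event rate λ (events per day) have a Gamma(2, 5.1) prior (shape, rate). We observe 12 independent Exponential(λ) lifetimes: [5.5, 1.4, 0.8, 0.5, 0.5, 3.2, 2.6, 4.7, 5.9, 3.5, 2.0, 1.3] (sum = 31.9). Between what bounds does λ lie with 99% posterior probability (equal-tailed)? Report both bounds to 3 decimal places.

Posterior: Gamma(2+12, 5.1+31.9) = Gamma(14, 37.0) (shape, rate).
Equal-tailed 99% interval: Gamma(14, 37.0) quantiles at 0.005 and 0.995.
Posterior mean ≈ 0.378, SD ≈ 0.101; a Normal approximation gives roughly [0.118, 0.639].
Exact: lower = 0.168; upper = 0.689.

[0.168, 0.689]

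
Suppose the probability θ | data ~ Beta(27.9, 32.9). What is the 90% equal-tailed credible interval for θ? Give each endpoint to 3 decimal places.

[0.355, 0.564]

Posterior: Beta(27.9, 32.9).
Equal-tailed 90% interval: the 0.05 and 0.95 quantiles of Beta(27.9, 32.9).
Posterior mean ≈ 0.459, SD ≈ 0.063; a Normal approximation gives roughly [0.355, 0.563].
Exact: F⁻¹(0.05) = 0.355; F⁻¹(0.95) = 0.564.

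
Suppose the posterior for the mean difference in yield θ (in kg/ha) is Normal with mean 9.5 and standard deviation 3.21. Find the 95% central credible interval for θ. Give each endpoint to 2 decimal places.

The posterior is symmetric, so the 95% equal-tailed interval is θ = 9.5 ± z·3.21 with z = 1.960.
Half-width: 1.960 × 3.21 = 6.29.
9.5 − 6.29 = 3.21; 9.5 + 6.29 = 15.79.

[3.21, 15.79]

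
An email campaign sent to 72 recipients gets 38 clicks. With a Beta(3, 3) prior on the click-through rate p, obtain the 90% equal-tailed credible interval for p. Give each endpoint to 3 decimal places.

Posterior: Beta(3+38, 3+34) = Beta(41, 37).
Equal-tailed 90% interval: the 0.05 and 0.95 quantiles of Beta(41, 37).
Posterior mean ≈ 0.526, SD ≈ 0.056; a Normal approximation gives roughly [0.433, 0.618].
Exact: F⁻¹(0.05) = 0.433; F⁻¹(0.95) = 0.618.

[0.433, 0.618]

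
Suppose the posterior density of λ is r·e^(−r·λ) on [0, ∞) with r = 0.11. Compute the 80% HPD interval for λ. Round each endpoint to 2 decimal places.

The exponential density is strictly decreasing on [0, ∞), so the HPD interval is anchored at 0: [0, q] with P(λ ≤ q) = 0.80.
q = −ln(1 − 0.80) / 0.11 = 1.6094 / 0.11 = 14.63.

[0.00, 14.63]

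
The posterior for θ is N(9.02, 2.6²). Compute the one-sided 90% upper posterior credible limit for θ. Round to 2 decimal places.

Need U with P(θ ≤ U) = 0.90: U = 9.02 + z_{0.1}·2.6.
z = 1.282; U = 9.02 + 1.282 × 2.6 = 12.35.

12.35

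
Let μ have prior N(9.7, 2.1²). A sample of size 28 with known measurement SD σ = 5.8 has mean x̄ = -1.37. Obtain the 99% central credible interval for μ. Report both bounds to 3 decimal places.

[-1.503, 3.503]

Posterior precision = 1/2.1² + 28/5.8² = 0.2268 + 0.8323 = 1.0591, so posterior SD = 0.9717.
Posterior mean = (9.7/2.1² + 28·-1.37/5.8²) / 1.0591 = 1.0001.
Interval: 1.0001 ± 2.576 × 0.9717 → [-1.503, 3.503].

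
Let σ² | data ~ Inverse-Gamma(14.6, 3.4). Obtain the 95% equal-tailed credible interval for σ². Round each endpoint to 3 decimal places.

[0.148, 0.420]

Inverse-Gamma(14.6, 3.4) quantiles: F⁻¹(0.025) and F⁻¹(0.975).
Equivalently, 1/σ² ~ Gamma(14.6, rate = 3.4); invert its 0.975 and 0.025 quantiles.
Posterior mean ≈ 0.250, SD ≈ 0.070; a Normal approximation gives roughly [0.112, 0.388].
Exact: lower = 0.148; upper = 0.420.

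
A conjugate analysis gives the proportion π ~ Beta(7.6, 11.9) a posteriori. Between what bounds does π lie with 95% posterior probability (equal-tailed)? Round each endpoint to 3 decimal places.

[0.192, 0.609]

Posterior: Beta(7.6, 11.9).
Equal-tailed 95% interval: the 0.025 and 0.975 quantiles of Beta(7.6, 11.9).
Posterior mean ≈ 0.390, SD ≈ 0.108; a Normal approximation gives roughly [0.179, 0.601].
Exact: F⁻¹(0.025) = 0.192; F⁻¹(0.975) = 0.609.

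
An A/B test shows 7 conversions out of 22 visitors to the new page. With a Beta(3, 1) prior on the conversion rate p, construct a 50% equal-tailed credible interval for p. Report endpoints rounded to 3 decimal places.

[0.318, 0.448]

Posterior: Beta(3+7, 1+15) = Beta(10, 16).
Equal-tailed 50% interval: the 0.25 and 0.75 quantiles of Beta(10, 16).
Posterior mean ≈ 0.385, SD ≈ 0.094; a Normal approximation gives roughly [0.321, 0.448].
Exact: F⁻¹(0.25) = 0.318; F⁻¹(0.75) = 0.448.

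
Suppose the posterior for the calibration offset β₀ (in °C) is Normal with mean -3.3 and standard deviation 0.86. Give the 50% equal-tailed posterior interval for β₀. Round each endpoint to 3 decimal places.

The posterior is symmetric, so the 50% equal-tailed interval is β₀ = -3.3 ± z·0.86 with z = 0.674.
Half-width: 0.674 × 0.86 = 0.580.
-3.3 − 0.580 = -3.880; -3.3 + 0.580 = -2.720.

[-3.880, -2.720]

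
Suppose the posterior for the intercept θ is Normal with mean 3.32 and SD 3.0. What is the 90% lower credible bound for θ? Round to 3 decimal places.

-0.525

Need L with P(θ ≥ L) = 0.90: L = 3.32 − z_{0.1}·3.0.
z = 1.282; L = 3.32 − 1.282 × 3.0 = -0.525.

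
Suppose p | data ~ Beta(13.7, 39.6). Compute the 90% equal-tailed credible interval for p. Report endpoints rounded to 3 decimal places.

Posterior: Beta(13.7, 39.6).
Equal-tailed 90% interval: the 0.05 and 0.95 quantiles of Beta(13.7, 39.6).
Posterior mean ≈ 0.257, SD ≈ 0.059; a Normal approximation gives roughly [0.159, 0.355].
Exact: F⁻¹(0.05) = 0.165; F⁻¹(0.95) = 0.360.

[0.165, 0.360]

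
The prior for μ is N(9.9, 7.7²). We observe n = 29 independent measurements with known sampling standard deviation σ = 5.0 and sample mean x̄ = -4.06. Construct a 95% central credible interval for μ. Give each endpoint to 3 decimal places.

Posterior precision = 1/7.7² + 29/5.0² = 0.0169 + 1.1600 = 1.1769, so posterior SD = 0.9218.
Posterior mean = (9.9/7.7² + 29·-4.06/5.0²) / 1.1769 = -3.8599.
Interval: -3.8599 ± 1.960 × 0.9218 → [-5.667, -2.053].

[-5.667, -2.053]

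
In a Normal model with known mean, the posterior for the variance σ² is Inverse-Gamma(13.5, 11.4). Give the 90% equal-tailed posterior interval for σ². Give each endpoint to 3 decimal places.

[0.568, 1.412]

Inverse-Gamma(13.5, 11.4) quantiles: F⁻¹(0.05) and F⁻¹(0.95).
Equivalently, 1/σ² ~ Gamma(13.5, rate = 11.4); invert its 0.95 and 0.05 quantiles.
Posterior mean ≈ 0.912, SD ≈ 0.269; a Normal approximation gives roughly [0.470, 1.354].
Exact: lower = 0.568; upper = 1.412.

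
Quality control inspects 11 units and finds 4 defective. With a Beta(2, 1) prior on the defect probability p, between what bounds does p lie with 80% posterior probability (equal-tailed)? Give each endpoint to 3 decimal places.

Posterior: Beta(2+4, 1+7) = Beta(6, 8).
Equal-tailed 80% interval: the 0.1 and 0.9 quantiles of Beta(6, 8).
Posterior mean ≈ 0.429, SD ≈ 0.128; a Normal approximation gives roughly [0.265, 0.592].
Exact: F⁻¹(0.1) = 0.264; F⁻¹(0.9) = 0.598.

[0.264, 0.598]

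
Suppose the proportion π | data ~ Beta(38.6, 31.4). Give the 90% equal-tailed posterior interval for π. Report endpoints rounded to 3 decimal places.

Posterior: Beta(38.6, 31.4).
Equal-tailed 90% interval: the 0.05 and 0.95 quantiles of Beta(38.6, 31.4).
Posterior mean ≈ 0.551, SD ≈ 0.059; a Normal approximation gives roughly [0.454, 0.649].
Exact: F⁻¹(0.05) = 0.453; F⁻¹(0.95) = 0.648.

[0.453, 0.648]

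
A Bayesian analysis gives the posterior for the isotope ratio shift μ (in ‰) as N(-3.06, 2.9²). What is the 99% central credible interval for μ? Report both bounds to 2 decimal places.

[-10.53, 4.41]

The posterior is symmetric, so the 99% equal-tailed interval is μ = -3.06 ± z·2.9 with z = 2.576.
Half-width: 2.576 × 2.9 = 7.47.
-3.06 − 7.47 = -10.53; -3.06 + 7.47 = 4.41.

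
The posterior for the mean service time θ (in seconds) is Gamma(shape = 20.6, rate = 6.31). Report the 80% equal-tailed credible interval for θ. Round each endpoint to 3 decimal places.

Posterior: Gamma(shape 20.6, rate 6.31).
Equal-tailed 80% interval: Gamma(20.6, 6.31) quantiles at 0.1 and 0.9.
Posterior mean ≈ 3.265, SD ≈ 0.719; a Normal approximation gives roughly [2.343, 4.186].
Exact: lower = 2.383; upper = 4.214.

[2.383, 4.214]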